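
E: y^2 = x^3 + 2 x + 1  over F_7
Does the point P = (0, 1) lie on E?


Check whether y^2 = x^3 + 2 x + 1 (mod 7) for (x, y) = (0, 1).
LHS: y^2 = 1^2 mod 7 = 1
RHS: x^3 + 2 x + 1 = 0^3 + 2*0 + 1 mod 7 = 1
LHS = RHS

Yes, on the curve


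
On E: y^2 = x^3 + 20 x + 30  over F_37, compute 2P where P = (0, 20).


Doubling: s = (3 x1^2 + a) / (2 y1)
s = (3*0^2 + 20) / (2*20) mod 37 = 19
x3 = s^2 - 2 x1 mod 37 = 19^2 - 2*0 = 28
y3 = s (x1 - x3) - y1 mod 37 = 19 * (0 - 28) - 20 = 3

2P = (28, 3)


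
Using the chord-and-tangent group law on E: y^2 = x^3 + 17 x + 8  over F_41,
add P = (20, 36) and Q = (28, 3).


P != Q, so use the chord formula.
s = (y2 - y1) / (x2 - x1) = (8) / (8) mod 41 = 1
x3 = s^2 - x1 - x2 mod 41 = 1^2 - 20 - 28 = 35
y3 = s (x1 - x3) - y1 mod 41 = 1 * (20 - 35) - 36 = 31

P + Q = (35, 31)


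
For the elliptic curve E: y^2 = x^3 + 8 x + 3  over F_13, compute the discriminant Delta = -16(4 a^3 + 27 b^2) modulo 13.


4 a^3 + 27 b^2 = 4*8^3 + 27*3^2 = 2048 + 243 = 2291
Delta = -16 * (2291) = -36656
Delta mod 13 = 4

Delta = 4 (mod 13)


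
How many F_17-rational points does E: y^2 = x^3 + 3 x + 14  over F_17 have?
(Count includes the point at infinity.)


For each x in F_17, count y with y^2 = x^3 + 3 x + 14 mod 17:
  x = 1: RHS = 1, y in [1, 16]  -> 2 point(s)
  x = 3: RHS = 16, y in [4, 13]  -> 2 point(s)
  x = 5: RHS = 1, y in [1, 16]  -> 2 point(s)
  x = 7: RHS = 4, y in [2, 15]  -> 2 point(s)
  x = 11: RHS = 1, y in [1, 16]  -> 2 point(s)
  x = 15: RHS = 0, y in [0]  -> 1 point(s)
Affine points: 11. Add the point at infinity: total = 12.

#E(F_17) = 12


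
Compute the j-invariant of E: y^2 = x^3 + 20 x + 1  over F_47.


Delta = -16(4 a^3 + 27 b^2) mod 47 = 9
-1728 * (4 a)^3 = -1728 * (4*20)^3 mod 47 = 37
j = 37 * 9^(-1) mod 47 = 25

j = 25 (mod 47)


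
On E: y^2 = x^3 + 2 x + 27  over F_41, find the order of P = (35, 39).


Compute successive multiples of P until we hit O:
  1P = (35, 39)
  2P = (20, 20)
  3P = (2, 11)
  4P = (6, 3)
  5P = (9, 6)
  6P = (33, 14)
  7P = (37, 18)
  8P = (28, 31)
  ... (continuing to 44P)
  44P = O

ord(P) = 44


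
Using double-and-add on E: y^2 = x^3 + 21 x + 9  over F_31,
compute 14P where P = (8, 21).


k = 14 = 1110_2 (binary, LSB first: 0111)
Double-and-add from P = (8, 21):
  bit 0 = 0: acc unchanged = O
  bit 1 = 1: acc = O + (20, 20) = (20, 20)
  bit 2 = 1: acc = (20, 20) + (10, 14) = (15, 14)
  bit 3 = 1: acc = (15, 14) + (21, 16) = (2, 11)

14P = (2, 11)


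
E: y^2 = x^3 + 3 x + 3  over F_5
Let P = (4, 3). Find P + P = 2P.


Doubling: s = (3 x1^2 + a) / (2 y1)
s = (3*4^2 + 3) / (2*3) mod 5 = 1
x3 = s^2 - 2 x1 mod 5 = 1^2 - 2*4 = 3
y3 = s (x1 - x3) - y1 mod 5 = 1 * (4 - 3) - 3 = 3

2P = (3, 3)


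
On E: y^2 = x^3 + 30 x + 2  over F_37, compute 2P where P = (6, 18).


k = 2 = 10_2 (binary, LSB first: 01)
Double-and-add from P = (6, 18):
  bit 0 = 0: acc unchanged = O
  bit 1 = 1: acc = O + (14, 13) = (14, 13)

2P = (14, 13)


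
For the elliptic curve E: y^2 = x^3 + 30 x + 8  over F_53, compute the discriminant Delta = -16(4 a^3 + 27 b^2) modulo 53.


4 a^3 + 27 b^2 = 4*30^3 + 27*8^2 = 108000 + 1728 = 109728
Delta = -16 * (109728) = -1755648
Delta mod 53 = 30

Delta = 30 (mod 53)


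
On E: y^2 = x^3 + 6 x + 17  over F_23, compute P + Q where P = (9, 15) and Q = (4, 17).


P != Q, so use the chord formula.
s = (y2 - y1) / (x2 - x1) = (2) / (18) mod 23 = 18
x3 = s^2 - x1 - x2 mod 23 = 18^2 - 9 - 4 = 12
y3 = s (x1 - x3) - y1 mod 23 = 18 * (9 - 12) - 15 = 0

P + Q = (12, 0)


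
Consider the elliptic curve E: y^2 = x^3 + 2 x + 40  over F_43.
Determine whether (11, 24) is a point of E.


Check whether y^2 = x^3 + 2 x + 40 (mod 43) for (x, y) = (11, 24).
LHS: y^2 = 24^2 mod 43 = 17
RHS: x^3 + 2 x + 40 = 11^3 + 2*11 + 40 mod 43 = 17
LHS = RHS

Yes, on the curve


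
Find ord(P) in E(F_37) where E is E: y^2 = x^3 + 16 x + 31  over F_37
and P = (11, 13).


Compute successive multiples of P until we hit O:
  1P = (11, 13)
  2P = (12, 8)
  3P = (2, 16)
  4P = (20, 27)
  5P = (34, 17)
  6P = (17, 31)
  7P = (18, 3)
  8P = (4, 14)
  ... (continuing to 35P)
  35P = O

ord(P) = 35


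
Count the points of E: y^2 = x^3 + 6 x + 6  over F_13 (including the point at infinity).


For each x in F_13, count y with y^2 = x^3 + 6 x + 6 mod 13:
  x = 1: RHS = 0, y in [0]  -> 1 point(s)
  x = 2: RHS = 0, y in [0]  -> 1 point(s)
  x = 3: RHS = 12, y in [5, 8]  -> 2 point(s)
  x = 4: RHS = 3, y in [4, 9]  -> 2 point(s)
  x = 7: RHS = 1, y in [1, 12]  -> 2 point(s)
  x = 9: RHS = 9, y in [3, 10]  -> 2 point(s)
  x = 10: RHS = 0, y in [0]  -> 1 point(s)
  x = 11: RHS = 12, y in [5, 8]  -> 2 point(s)
  x = 12: RHS = 12, y in [5, 8]  -> 2 point(s)
Affine points: 15. Add the point at infinity: total = 16.

#E(F_13) = 16


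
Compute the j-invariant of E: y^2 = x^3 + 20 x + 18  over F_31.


Delta = -16(4 a^3 + 27 b^2) mod 31 = 24
-1728 * (4 a)^3 = -1728 * (4*20)^3 mod 31 = 1
j = 1 * 24^(-1) mod 31 = 22

j = 22 (mod 31)


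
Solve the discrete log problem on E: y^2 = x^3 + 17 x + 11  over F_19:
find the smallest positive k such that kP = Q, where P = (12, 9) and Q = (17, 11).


Enumerate multiples of P until we hit Q = (17, 11):
  1P = (12, 9)
  2P = (6, 14)
  3P = (17, 11)
Match found at i = 3.

k = 3


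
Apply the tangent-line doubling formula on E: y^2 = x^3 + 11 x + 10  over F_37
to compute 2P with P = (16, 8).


Doubling: s = (3 x1^2 + a) / (2 y1)
s = (3*16^2 + 11) / (2*8) mod 37 = 14
x3 = s^2 - 2 x1 mod 37 = 14^2 - 2*16 = 16
y3 = s (x1 - x3) - y1 mod 37 = 14 * (16 - 16) - 8 = 29

2P = (16, 29)


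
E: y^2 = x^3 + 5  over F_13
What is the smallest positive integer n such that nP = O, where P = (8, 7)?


Compute successive multiples of P until we hit O:
  1P = (8, 7)
  2P = (6, 0)
  3P = (8, 6)
  4P = O

ord(P) = 4


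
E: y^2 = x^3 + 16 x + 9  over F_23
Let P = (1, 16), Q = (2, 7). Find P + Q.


P != Q, so use the chord formula.
s = (y2 - y1) / (x2 - x1) = (14) / (1) mod 23 = 14
x3 = s^2 - x1 - x2 mod 23 = 14^2 - 1 - 2 = 9
y3 = s (x1 - x3) - y1 mod 23 = 14 * (1 - 9) - 16 = 10

P + Q = (9, 10)


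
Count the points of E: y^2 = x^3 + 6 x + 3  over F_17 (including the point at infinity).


For each x in F_17, count y with y^2 = x^3 + 6 x + 3 mod 17:
  x = 6: RHS = 0, y in [0]  -> 1 point(s)
  x = 8: RHS = 2, y in [6, 11]  -> 2 point(s)
  x = 9: RHS = 4, y in [2, 15]  -> 2 point(s)
  x = 10: RHS = 9, y in [3, 14]  -> 2 point(s)
  x = 12: RHS = 1, y in [1, 16]  -> 2 point(s)
  x = 13: RHS = 0, y in [0]  -> 1 point(s)
  x = 14: RHS = 9, y in [3, 14]  -> 2 point(s)
  x = 15: RHS = 0, y in [0]  -> 1 point(s)
  x = 16: RHS = 13, y in [8, 9]  -> 2 point(s)
Affine points: 15. Add the point at infinity: total = 16.

#E(F_17) = 16


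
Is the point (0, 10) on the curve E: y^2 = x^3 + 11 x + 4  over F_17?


Check whether y^2 = x^3 + 11 x + 4 (mod 17) for (x, y) = (0, 10).
LHS: y^2 = 10^2 mod 17 = 15
RHS: x^3 + 11 x + 4 = 0^3 + 11*0 + 4 mod 17 = 4
LHS != RHS

No, not on the curve


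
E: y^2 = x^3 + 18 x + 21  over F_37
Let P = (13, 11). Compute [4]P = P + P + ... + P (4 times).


k = 4 = 100_2 (binary, LSB first: 001)
Double-and-add from P = (13, 11):
  bit 0 = 0: acc unchanged = O
  bit 1 = 0: acc unchanged = O
  bit 2 = 1: acc = O + (3, 19) = (3, 19)

4P = (3, 19)


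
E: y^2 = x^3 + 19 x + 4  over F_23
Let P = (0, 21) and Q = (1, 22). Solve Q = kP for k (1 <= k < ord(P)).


Enumerate multiples of P until we hit Q = (1, 22):
  1P = (0, 21)
  2P = (1, 1)
  3P = (8, 1)
  4P = (4, 12)
  5P = (14, 22)
  6P = (11, 16)
  7P = (20, 9)
  8P = (19, 18)
  9P = (6, 9)
  10P = (21, 21)
  11P = (2, 2)
  12P = (2, 21)
  13P = (21, 2)
  14P = (6, 14)
  15P = (19, 5)
  16P = (20, 14)
  17P = (11, 7)
  18P = (14, 1)
  19P = (4, 11)
  20P = (8, 22)
  21P = (1, 22)
Match found at i = 21.

k = 21


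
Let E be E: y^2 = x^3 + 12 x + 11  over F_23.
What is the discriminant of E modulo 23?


4 a^3 + 27 b^2 = 4*12^3 + 27*11^2 = 6912 + 3267 = 10179
Delta = -16 * (10179) = -162864
Delta mod 23 = 22

Delta = 22 (mod 23)


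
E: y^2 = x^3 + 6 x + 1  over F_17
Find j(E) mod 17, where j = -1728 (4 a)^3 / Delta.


Delta = -16(4 a^3 + 27 b^2) mod 17 = 7
-1728 * (4 a)^3 = -1728 * (4*6)^3 mod 17 = 1
j = 1 * 7^(-1) mod 17 = 5

j = 5 (mod 17)


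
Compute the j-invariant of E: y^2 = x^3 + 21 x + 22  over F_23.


Delta = -16(4 a^3 + 27 b^2) mod 23 = 11
-1728 * (4 a)^3 = -1728 * (4*21)^3 mod 23 = 18
j = 18 * 11^(-1) mod 23 = 10

j = 10 (mod 23)


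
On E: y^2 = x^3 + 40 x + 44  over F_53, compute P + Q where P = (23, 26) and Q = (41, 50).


P != Q, so use the chord formula.
s = (y2 - y1) / (x2 - x1) = (24) / (18) mod 53 = 19
x3 = s^2 - x1 - x2 mod 53 = 19^2 - 23 - 41 = 32
y3 = s (x1 - x3) - y1 mod 53 = 19 * (23 - 32) - 26 = 15

P + Q = (32, 15)


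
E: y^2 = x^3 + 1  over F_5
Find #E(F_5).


For each x in F_5, count y with y^2 = x^3 + 0 x + 1 mod 5:
  x = 0: RHS = 1, y in [1, 4]  -> 2 point(s)
  x = 2: RHS = 4, y in [2, 3]  -> 2 point(s)
  x = 4: RHS = 0, y in [0]  -> 1 point(s)
Affine points: 5. Add the point at infinity: total = 6.

#E(F_5) = 6


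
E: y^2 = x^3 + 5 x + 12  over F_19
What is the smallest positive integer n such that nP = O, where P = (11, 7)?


Compute successive multiples of P until we hit O:
  1P = (11, 7)
  2P = (2, 7)
  3P = (6, 12)
  4P = (3, 4)
  5P = (9, 8)
  6P = (4, 18)
  7P = (15, 2)
  8P = (10, 6)
  ... (continuing to 19P)
  19P = O

ord(P) = 19


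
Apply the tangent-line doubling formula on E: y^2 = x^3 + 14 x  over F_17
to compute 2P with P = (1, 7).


Doubling: s = (3 x1^2 + a) / (2 y1)
s = (3*1^2 + 14) / (2*7) mod 17 = 0
x3 = s^2 - 2 x1 mod 17 = 0^2 - 2*1 = 15
y3 = s (x1 - x3) - y1 mod 17 = 0 * (1 - 15) - 7 = 10

2P = (15, 10)


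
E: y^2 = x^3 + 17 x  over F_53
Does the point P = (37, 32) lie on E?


Check whether y^2 = x^3 + 17 x + 0 (mod 53) for (x, y) = (37, 32).
LHS: y^2 = 32^2 mod 53 = 17
RHS: x^3 + 17 x + 0 = 37^3 + 17*37 + 0 mod 53 = 31
LHS != RHS

No, not on the curve


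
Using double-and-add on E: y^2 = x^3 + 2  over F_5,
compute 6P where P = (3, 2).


k = 6 = 110_2 (binary, LSB first: 011)
Double-and-add from P = (3, 2):
  bit 0 = 0: acc unchanged = O
  bit 1 = 1: acc = O + (3, 3) = (3, 3)
  bit 2 = 1: acc = (3, 3) + (3, 2) = O

6P = O


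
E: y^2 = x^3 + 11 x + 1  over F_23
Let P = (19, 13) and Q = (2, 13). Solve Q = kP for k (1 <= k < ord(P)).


Enumerate multiples of P until we hit Q = (2, 13):
  1P = (19, 13)
  2P = (14, 1)
  3P = (16, 8)
  4P = (1, 17)
  5P = (11, 21)
  6P = (17, 8)
  7P = (22, 14)
  8P = (0, 1)
  9P = (13, 15)
  10P = (9, 22)
  11P = (8, 7)
  12P = (2, 13)
Match found at i = 12.

k = 12


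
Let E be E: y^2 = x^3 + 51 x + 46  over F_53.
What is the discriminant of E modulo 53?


4 a^3 + 27 b^2 = 4*51^3 + 27*46^2 = 530604 + 57132 = 587736
Delta = -16 * (587736) = -9403776
Delta mod 53 = 14

Delta = 14 (mod 53)


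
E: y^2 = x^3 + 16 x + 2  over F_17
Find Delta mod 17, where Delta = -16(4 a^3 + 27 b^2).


4 a^3 + 27 b^2 = 4*16^3 + 27*2^2 = 16384 + 108 = 16492
Delta = -16 * (16492) = -263872
Delta mod 17 = 2

Delta = 2 (mod 17)


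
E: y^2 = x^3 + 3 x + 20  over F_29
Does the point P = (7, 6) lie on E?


Check whether y^2 = x^3 + 3 x + 20 (mod 29) for (x, y) = (7, 6).
LHS: y^2 = 6^2 mod 29 = 7
RHS: x^3 + 3 x + 20 = 7^3 + 3*7 + 20 mod 29 = 7
LHS = RHS

Yes, on the curve


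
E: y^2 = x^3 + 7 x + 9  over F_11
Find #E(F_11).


For each x in F_11, count y with y^2 = x^3 + 7 x + 9 mod 11:
  x = 0: RHS = 9, y in [3, 8]  -> 2 point(s)
  x = 2: RHS = 9, y in [3, 8]  -> 2 point(s)
  x = 5: RHS = 4, y in [2, 9]  -> 2 point(s)
  x = 6: RHS = 3, y in [5, 6]  -> 2 point(s)
  x = 7: RHS = 5, y in [4, 7]  -> 2 point(s)
  x = 8: RHS = 5, y in [4, 7]  -> 2 point(s)
  x = 9: RHS = 9, y in [3, 8]  -> 2 point(s)
  x = 10: RHS = 1, y in [1, 10]  -> 2 point(s)
Affine points: 16. Add the point at infinity: total = 17.

#E(F_11) = 17


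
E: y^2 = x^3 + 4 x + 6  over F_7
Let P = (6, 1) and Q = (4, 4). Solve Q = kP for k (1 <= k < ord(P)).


Enumerate multiples of P until we hit Q = (4, 4):
  1P = (6, 1)
  2P = (2, 6)
  3P = (1, 5)
  4P = (4, 3)
  5P = (5, 5)
  6P = (5, 2)
  7P = (4, 4)
Match found at i = 7.

k = 7


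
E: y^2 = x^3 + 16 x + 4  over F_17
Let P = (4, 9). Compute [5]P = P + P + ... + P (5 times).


k = 5 = 101_2 (binary, LSB first: 101)
Double-and-add from P = (4, 9):
  bit 0 = 1: acc = O + (4, 9) = (4, 9)
  bit 1 = 0: acc unchanged = (4, 9)
  bit 2 = 1: acc = (4, 9) + (16, 15) = (10, 5)

5P = (10, 5)


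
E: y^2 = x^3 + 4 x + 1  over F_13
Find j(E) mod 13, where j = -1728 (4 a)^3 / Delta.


Delta = -16(4 a^3 + 27 b^2) mod 13 = 9
-1728 * (4 a)^3 = -1728 * (4*4)^3 mod 13 = 1
j = 1 * 9^(-1) mod 13 = 3

j = 3 (mod 13)


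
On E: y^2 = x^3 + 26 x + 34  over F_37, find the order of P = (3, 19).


Compute successive multiples of P until we hit O:
  1P = (3, 19)
  2P = (28, 25)
  3P = (34, 15)
  4P = (21, 6)
  5P = (23, 16)
  6P = (15, 5)
  7P = (7, 35)
  8P = (6, 6)
  ... (continuing to 39P)
  39P = O

ord(P) = 39


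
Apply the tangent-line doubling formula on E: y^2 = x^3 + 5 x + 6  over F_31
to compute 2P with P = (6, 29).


Doubling: s = (3 x1^2 + a) / (2 y1)
s = (3*6^2 + 5) / (2*29) mod 31 = 26
x3 = s^2 - 2 x1 mod 31 = 26^2 - 2*6 = 13
y3 = s (x1 - x3) - y1 mod 31 = 26 * (6 - 13) - 29 = 6

2P = (13, 6)


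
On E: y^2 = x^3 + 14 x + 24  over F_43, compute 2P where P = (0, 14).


Doubling: s = (3 x1^2 + a) / (2 y1)
s = (3*0^2 + 14) / (2*14) mod 43 = 22
x3 = s^2 - 2 x1 mod 43 = 22^2 - 2*0 = 11
y3 = s (x1 - x3) - y1 mod 43 = 22 * (0 - 11) - 14 = 2

2P = (11, 2)


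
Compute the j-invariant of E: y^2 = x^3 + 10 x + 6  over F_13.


Delta = -16(4 a^3 + 27 b^2) mod 13 = 8
-1728 * (4 a)^3 = -1728 * (4*10)^3 mod 13 = 1
j = 1 * 8^(-1) mod 13 = 5

j = 5 (mod 13)


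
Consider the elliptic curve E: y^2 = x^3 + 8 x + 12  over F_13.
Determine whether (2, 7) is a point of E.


Check whether y^2 = x^3 + 8 x + 12 (mod 13) for (x, y) = (2, 7).
LHS: y^2 = 7^2 mod 13 = 10
RHS: x^3 + 8 x + 12 = 2^3 + 8*2 + 12 mod 13 = 10
LHS = RHS

Yes, on the curve


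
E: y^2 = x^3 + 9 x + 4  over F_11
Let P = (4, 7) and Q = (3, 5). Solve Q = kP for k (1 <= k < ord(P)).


Enumerate multiples of P until we hit Q = (3, 5):
  1P = (4, 7)
  2P = (1, 6)
  3P = (0, 9)
  4P = (10, 7)
  5P = (8, 4)
  6P = (3, 6)
  7P = (5, 3)
  8P = (7, 5)
  9P = (9, 0)
  10P = (7, 6)
  11P = (5, 8)
  12P = (3, 5)
Match found at i = 12.

k = 12


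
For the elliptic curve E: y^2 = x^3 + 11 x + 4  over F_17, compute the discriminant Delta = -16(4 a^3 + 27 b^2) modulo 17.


4 a^3 + 27 b^2 = 4*11^3 + 27*4^2 = 5324 + 432 = 5756
Delta = -16 * (5756) = -92096
Delta mod 17 = 10

Delta = 10 (mod 17)


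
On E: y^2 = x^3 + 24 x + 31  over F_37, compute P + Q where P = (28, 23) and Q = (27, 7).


P != Q, so use the chord formula.
s = (y2 - y1) / (x2 - x1) = (21) / (36) mod 37 = 16
x3 = s^2 - x1 - x2 mod 37 = 16^2 - 28 - 27 = 16
y3 = s (x1 - x3) - y1 mod 37 = 16 * (28 - 16) - 23 = 21

P + Q = (16, 21)


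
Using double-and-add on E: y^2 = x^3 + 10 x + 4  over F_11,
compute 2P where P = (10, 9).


k = 2 = 10_2 (binary, LSB first: 01)
Double-and-add from P = (10, 9):
  bit 0 = 0: acc unchanged = O
  bit 1 = 1: acc = O + (5, 5) = (5, 5)

2P = (5, 5)


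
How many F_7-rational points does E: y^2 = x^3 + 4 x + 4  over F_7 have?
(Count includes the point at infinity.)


For each x in F_7, count y with y^2 = x^3 + 4 x + 4 mod 7:
  x = 0: RHS = 4, y in [2, 5]  -> 2 point(s)
  x = 1: RHS = 2, y in [3, 4]  -> 2 point(s)
  x = 3: RHS = 1, y in [1, 6]  -> 2 point(s)
  x = 4: RHS = 0, y in [0]  -> 1 point(s)
  x = 5: RHS = 2, y in [3, 4]  -> 2 point(s)
Affine points: 9. Add the point at infinity: total = 10.

#E(F_7) = 10


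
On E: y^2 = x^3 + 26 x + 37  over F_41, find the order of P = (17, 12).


Compute successive multiples of P until we hit O:
  1P = (17, 12)
  2P = (27, 2)
  3P = (39, 10)
  4P = (5, 13)
  5P = (21, 2)
  6P = (40, 25)
  7P = (34, 39)
  8P = (6, 32)
  ... (continuing to 36P)
  36P = O

ord(P) = 36


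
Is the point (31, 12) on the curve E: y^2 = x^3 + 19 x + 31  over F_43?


Check whether y^2 = x^3 + 19 x + 31 (mod 43) for (x, y) = (31, 12).
LHS: y^2 = 12^2 mod 43 = 15
RHS: x^3 + 19 x + 31 = 31^3 + 19*31 + 31 mod 43 = 10
LHS != RHS

No, not on the curve


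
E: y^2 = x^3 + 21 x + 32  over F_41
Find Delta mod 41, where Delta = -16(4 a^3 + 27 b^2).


4 a^3 + 27 b^2 = 4*21^3 + 27*32^2 = 37044 + 27648 = 64692
Delta = -16 * (64692) = -1035072
Delta mod 41 = 14

Delta = 14 (mod 41)


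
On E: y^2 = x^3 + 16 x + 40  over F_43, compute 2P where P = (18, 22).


Doubling: s = (3 x1^2 + a) / (2 y1)
s = (3*18^2 + 16) / (2*22) mod 43 = 42
x3 = s^2 - 2 x1 mod 43 = 42^2 - 2*18 = 8
y3 = s (x1 - x3) - y1 mod 43 = 42 * (18 - 8) - 22 = 11

2P = (8, 11)


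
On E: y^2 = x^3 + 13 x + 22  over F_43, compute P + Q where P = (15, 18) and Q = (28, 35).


P != Q, so use the chord formula.
s = (y2 - y1) / (x2 - x1) = (17) / (13) mod 43 = 41
x3 = s^2 - x1 - x2 mod 43 = 41^2 - 15 - 28 = 4
y3 = s (x1 - x3) - y1 mod 43 = 41 * (15 - 4) - 18 = 3

P + Q = (4, 3)


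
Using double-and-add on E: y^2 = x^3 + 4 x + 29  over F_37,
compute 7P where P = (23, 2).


k = 7 = 111_2 (binary, LSB first: 111)
Double-and-add from P = (23, 2):
  bit 0 = 1: acc = O + (23, 2) = (23, 2)
  bit 1 = 1: acc = (23, 2) + (28, 35) = (34, 29)
  bit 2 = 1: acc = (34, 29) + (27, 5) = (24, 0)

7P = (24, 0)


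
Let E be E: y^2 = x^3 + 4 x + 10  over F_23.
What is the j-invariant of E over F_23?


Delta = -16(4 a^3 + 27 b^2) mod 23 = 15
-1728 * (4 a)^3 = -1728 * (4*4)^3 mod 23 = 17
j = 17 * 15^(-1) mod 23 = 18

j = 18 (mod 23)


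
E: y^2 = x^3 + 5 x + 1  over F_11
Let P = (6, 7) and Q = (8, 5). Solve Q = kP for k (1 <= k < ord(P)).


Enumerate multiples of P until we hit Q = (8, 5):
  1P = (6, 7)
  2P = (0, 10)
  3P = (8, 5)
Match found at i = 3.

k = 3


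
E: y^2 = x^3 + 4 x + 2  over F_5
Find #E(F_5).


For each x in F_5, count y with y^2 = x^3 + 4 x + 2 mod 5:
  x = 3: RHS = 1, y in [1, 4]  -> 2 point(s)
Affine points: 2. Add the point at infinity: total = 3.

#E(F_5) = 3


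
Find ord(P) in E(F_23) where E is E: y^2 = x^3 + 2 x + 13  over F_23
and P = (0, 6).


Compute successive multiples of P until we hit O:
  1P = (0, 6)
  2P = (16, 22)
  3P = (8, 9)
  4P = (4, 4)
  5P = (2, 18)
  6P = (11, 20)
  7P = (14, 18)
  8P = (21, 22)
  ... (continuing to 28P)
  28P = O

ord(P) = 28


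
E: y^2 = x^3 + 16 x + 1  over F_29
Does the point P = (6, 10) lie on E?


Check whether y^2 = x^3 + 16 x + 1 (mod 29) for (x, y) = (6, 10).
LHS: y^2 = 10^2 mod 29 = 13
RHS: x^3 + 16 x + 1 = 6^3 + 16*6 + 1 mod 29 = 23
LHS != RHS

No, not on the curve


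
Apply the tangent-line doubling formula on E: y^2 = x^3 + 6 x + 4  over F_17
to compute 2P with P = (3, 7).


Doubling: s = (3 x1^2 + a) / (2 y1)
s = (3*3^2 + 6) / (2*7) mod 17 = 6
x3 = s^2 - 2 x1 mod 17 = 6^2 - 2*3 = 13
y3 = s (x1 - x3) - y1 mod 17 = 6 * (3 - 13) - 7 = 1

2P = (13, 1)


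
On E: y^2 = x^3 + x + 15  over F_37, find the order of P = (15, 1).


Compute successive multiples of P until we hit O:
  1P = (15, 1)
  2P = (32, 25)
  3P = (24, 32)
  4P = (19, 14)
  5P = (2, 32)
  6P = (27, 2)
  7P = (4, 3)
  8P = (11, 5)
  ... (continuing to 27P)
  27P = O

ord(P) = 27


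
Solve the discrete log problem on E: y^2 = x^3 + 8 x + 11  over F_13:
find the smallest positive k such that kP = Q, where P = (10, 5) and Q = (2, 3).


Enumerate multiples of P until we hit Q = (2, 3):
  1P = (10, 5)
  2P = (2, 10)
  3P = (2, 3)
Match found at i = 3.

k = 3


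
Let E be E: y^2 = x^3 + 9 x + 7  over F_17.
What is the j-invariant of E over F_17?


Delta = -16(4 a^3 + 27 b^2) mod 17 = 6
-1728 * (4 a)^3 = -1728 * (4*9)^3 mod 17 = 14
j = 14 * 6^(-1) mod 17 = 8

j = 8 (mod 17)


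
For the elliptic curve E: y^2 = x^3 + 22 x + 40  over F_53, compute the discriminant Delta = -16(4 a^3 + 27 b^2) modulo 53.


4 a^3 + 27 b^2 = 4*22^3 + 27*40^2 = 42592 + 43200 = 85792
Delta = -16 * (85792) = -1372672
Delta mod 53 = 28

Delta = 28 (mod 53)


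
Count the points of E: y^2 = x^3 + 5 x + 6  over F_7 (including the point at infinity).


For each x in F_7, count y with y^2 = x^3 + 5 x + 6 mod 7:
  x = 5: RHS = 2, y in [3, 4]  -> 2 point(s)
  x = 6: RHS = 0, y in [0]  -> 1 point(s)
Affine points: 3. Add the point at infinity: total = 4.

#E(F_7) = 4


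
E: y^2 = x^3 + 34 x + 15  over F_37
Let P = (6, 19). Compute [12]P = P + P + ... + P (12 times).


k = 12 = 1100_2 (binary, LSB first: 0011)
Double-and-add from P = (6, 19):
  bit 0 = 0: acc unchanged = O
  bit 1 = 0: acc unchanged = O
  bit 2 = 1: acc = O + (30, 10) = (30, 10)
  bit 3 = 1: acc = (30, 10) + (17, 17) = (17, 20)

12P = (17, 20)


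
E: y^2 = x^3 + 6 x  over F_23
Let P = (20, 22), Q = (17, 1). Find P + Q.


P != Q, so use the chord formula.
s = (y2 - y1) / (x2 - x1) = (2) / (20) mod 23 = 7
x3 = s^2 - x1 - x2 mod 23 = 7^2 - 20 - 17 = 12
y3 = s (x1 - x3) - y1 mod 23 = 7 * (20 - 12) - 22 = 11

P + Q = (12, 11)


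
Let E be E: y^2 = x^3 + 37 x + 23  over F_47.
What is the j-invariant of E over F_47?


Delta = -16(4 a^3 + 27 b^2) mod 47 = 19
-1728 * (4 a)^3 = -1728 * (4*37)^3 mod 47 = 13
j = 13 * 19^(-1) mod 47 = 18

j = 18 (mod 47)


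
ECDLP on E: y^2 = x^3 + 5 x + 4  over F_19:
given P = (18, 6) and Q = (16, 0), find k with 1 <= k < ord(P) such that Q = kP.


Enumerate multiples of P until we hit Q = (16, 0):
  1P = (18, 6)
  2P = (13, 10)
  3P = (16, 0)
Match found at i = 3.

k = 3


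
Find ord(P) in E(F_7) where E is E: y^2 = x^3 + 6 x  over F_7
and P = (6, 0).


Compute successive multiples of P until we hit O:
  1P = (6, 0)
  2P = O

ord(P) = 2


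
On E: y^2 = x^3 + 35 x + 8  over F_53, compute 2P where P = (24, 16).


Doubling: s = (3 x1^2 + a) / (2 y1)
s = (3*24^2 + 35) / (2*16) mod 53 = 17
x3 = s^2 - 2 x1 mod 53 = 17^2 - 2*24 = 29
y3 = s (x1 - x3) - y1 mod 53 = 17 * (24 - 29) - 16 = 5

2P = (29, 5)


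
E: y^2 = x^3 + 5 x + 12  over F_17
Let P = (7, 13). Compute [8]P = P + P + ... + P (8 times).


k = 8 = 1000_2 (binary, LSB first: 0001)
Double-and-add from P = (7, 13):
  bit 0 = 0: acc unchanged = O
  bit 1 = 0: acc unchanged = O
  bit 2 = 0: acc unchanged = O
  bit 3 = 1: acc = O + (7, 4) = (7, 4)

8P = (7, 4)


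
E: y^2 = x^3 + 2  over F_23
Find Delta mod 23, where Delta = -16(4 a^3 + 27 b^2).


4 a^3 + 27 b^2 = 4*0^3 + 27*2^2 = 0 + 108 = 108
Delta = -16 * (108) = -1728
Delta mod 23 = 20

Delta = 20 (mod 23)


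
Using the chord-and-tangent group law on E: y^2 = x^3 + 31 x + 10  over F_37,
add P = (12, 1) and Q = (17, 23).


P != Q, so use the chord formula.
s = (y2 - y1) / (x2 - x1) = (22) / (5) mod 37 = 34
x3 = s^2 - x1 - x2 mod 37 = 34^2 - 12 - 17 = 17
y3 = s (x1 - x3) - y1 mod 37 = 34 * (12 - 17) - 1 = 14

P + Q = (17, 14)


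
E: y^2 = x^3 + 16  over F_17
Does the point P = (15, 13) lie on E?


Check whether y^2 = x^3 + 0 x + 16 (mod 17) for (x, y) = (15, 13).
LHS: y^2 = 13^2 mod 17 = 16
RHS: x^3 + 0 x + 16 = 15^3 + 0*15 + 16 mod 17 = 8
LHS != RHS

No, not on the curve


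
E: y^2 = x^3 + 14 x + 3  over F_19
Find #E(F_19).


For each x in F_19, count y with y^2 = x^3 + 14 x + 3 mod 19:
  x = 2: RHS = 1, y in [1, 18]  -> 2 point(s)
  x = 4: RHS = 9, y in [3, 16]  -> 2 point(s)
  x = 7: RHS = 7, y in [8, 11]  -> 2 point(s)
  x = 8: RHS = 0, y in [0]  -> 1 point(s)
  x = 11: RHS = 6, y in [5, 14]  -> 2 point(s)
  x = 13: RHS = 7, y in [8, 11]  -> 2 point(s)
  x = 14: RHS = 17, y in [6, 13]  -> 2 point(s)
  x = 15: RHS = 16, y in [4, 15]  -> 2 point(s)
  x = 17: RHS = 5, y in [9, 10]  -> 2 point(s)
  x = 18: RHS = 7, y in [8, 11]  -> 2 point(s)
Affine points: 19. Add the point at infinity: total = 20.

#E(F_19) = 20


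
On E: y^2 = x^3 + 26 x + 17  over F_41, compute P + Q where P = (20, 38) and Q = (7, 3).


P != Q, so use the chord formula.
s = (y2 - y1) / (x2 - x1) = (6) / (28) mod 41 = 9
x3 = s^2 - x1 - x2 mod 41 = 9^2 - 20 - 7 = 13
y3 = s (x1 - x3) - y1 mod 41 = 9 * (20 - 13) - 38 = 25

P + Q = (13, 25)


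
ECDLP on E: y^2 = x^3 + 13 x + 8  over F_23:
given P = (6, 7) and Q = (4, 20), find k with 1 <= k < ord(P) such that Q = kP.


Enumerate multiples of P until we hit Q = (4, 20):
  1P = (6, 7)
  2P = (14, 6)
  3P = (12, 11)
  4P = (8, 7)
  5P = (9, 16)
  6P = (17, 6)
  7P = (4, 20)
Match found at i = 7.

k = 7


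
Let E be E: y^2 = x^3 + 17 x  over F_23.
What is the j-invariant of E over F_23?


Delta = -16(4 a^3 + 27 b^2) mod 23 = 1
-1728 * (4 a)^3 = -1728 * (4*17)^3 mod 23 = 3
j = 3 * 1^(-1) mod 23 = 3

j = 3 (mod 23)


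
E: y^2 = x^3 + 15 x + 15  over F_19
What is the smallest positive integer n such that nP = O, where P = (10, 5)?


Compute successive multiples of P until we hit O:
  1P = (10, 5)
  2P = (8, 1)
  3P = (5, 5)
  4P = (4, 14)
  5P = (12, 17)
  6P = (14, 9)
  7P = (15, 9)
  8P = (3, 12)
  ... (continuing to 24P)
  24P = O

ord(P) = 24


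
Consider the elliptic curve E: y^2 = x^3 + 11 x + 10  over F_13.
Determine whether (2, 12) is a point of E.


Check whether y^2 = x^3 + 11 x + 10 (mod 13) for (x, y) = (2, 12).
LHS: y^2 = 12^2 mod 13 = 1
RHS: x^3 + 11 x + 10 = 2^3 + 11*2 + 10 mod 13 = 1
LHS = RHS

Yes, on the curve


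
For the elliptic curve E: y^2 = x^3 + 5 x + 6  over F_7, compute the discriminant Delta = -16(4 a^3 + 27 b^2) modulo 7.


4 a^3 + 27 b^2 = 4*5^3 + 27*6^2 = 500 + 972 = 1472
Delta = -16 * (1472) = -23552
Delta mod 7 = 3

Delta = 3 (mod 7)


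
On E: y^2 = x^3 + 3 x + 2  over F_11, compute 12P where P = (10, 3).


k = 12 = 1100_2 (binary, LSB first: 0011)
Double-and-add from P = (10, 3):
  bit 0 = 0: acc unchanged = O
  bit 1 = 0: acc unchanged = O
  bit 2 = 1: acc = O + (6, 4) = (6, 4)
  bit 3 = 1: acc = (6, 4) + (4, 10) = (10, 8)

12P = (10, 8)


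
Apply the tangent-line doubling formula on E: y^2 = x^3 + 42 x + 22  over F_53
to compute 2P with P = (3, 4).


Doubling: s = (3 x1^2 + a) / (2 y1)
s = (3*3^2 + 42) / (2*4) mod 53 = 2
x3 = s^2 - 2 x1 mod 53 = 2^2 - 2*3 = 51
y3 = s (x1 - x3) - y1 mod 53 = 2 * (3 - 51) - 4 = 6

2P = (51, 6)


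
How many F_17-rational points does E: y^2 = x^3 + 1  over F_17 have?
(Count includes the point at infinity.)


For each x in F_17, count y with y^2 = x^3 + 0 x + 1 mod 17:
  x = 0: RHS = 1, y in [1, 16]  -> 2 point(s)
  x = 1: RHS = 2, y in [6, 11]  -> 2 point(s)
  x = 2: RHS = 9, y in [3, 14]  -> 2 point(s)
  x = 6: RHS = 13, y in [8, 9]  -> 2 point(s)
  x = 7: RHS = 4, y in [2, 15]  -> 2 point(s)
  x = 9: RHS = 16, y in [4, 13]  -> 2 point(s)
  x = 10: RHS = 15, y in [7, 10]  -> 2 point(s)
  x = 14: RHS = 8, y in [5, 12]  -> 2 point(s)
  x = 16: RHS = 0, y in [0]  -> 1 point(s)
Affine points: 17. Add the point at infinity: total = 18.

#E(F_17) = 18


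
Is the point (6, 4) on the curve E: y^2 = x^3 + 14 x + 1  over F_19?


Check whether y^2 = x^3 + 14 x + 1 (mod 19) for (x, y) = (6, 4).
LHS: y^2 = 4^2 mod 19 = 16
RHS: x^3 + 14 x + 1 = 6^3 + 14*6 + 1 mod 19 = 16
LHS = RHS

Yes, on the curve


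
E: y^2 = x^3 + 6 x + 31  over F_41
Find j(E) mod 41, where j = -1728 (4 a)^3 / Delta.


Delta = -16(4 a^3 + 27 b^2) mod 41 = 7
-1728 * (4 a)^3 = -1728 * (4*6)^3 mod 41 = 40
j = 40 * 7^(-1) mod 41 = 35

j = 35 (mod 41)


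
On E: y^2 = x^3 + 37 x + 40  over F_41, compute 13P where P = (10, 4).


k = 13 = 1101_2 (binary, LSB first: 1011)
Double-and-add from P = (10, 4):
  bit 0 = 1: acc = O + (10, 4) = (10, 4)
  bit 1 = 0: acc unchanged = (10, 4)
  bit 2 = 1: acc = (10, 4) + (9, 6) = (26, 28)
  bit 3 = 1: acc = (26, 28) + (39, 32) = (12, 11)

13P = (12, 11)


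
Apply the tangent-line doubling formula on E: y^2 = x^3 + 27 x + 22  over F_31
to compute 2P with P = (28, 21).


Doubling: s = (3 x1^2 + a) / (2 y1)
s = (3*28^2 + 27) / (2*21) mod 31 = 19
x3 = s^2 - 2 x1 mod 31 = 19^2 - 2*28 = 26
y3 = s (x1 - x3) - y1 mod 31 = 19 * (28 - 26) - 21 = 17

2P = (26, 17)


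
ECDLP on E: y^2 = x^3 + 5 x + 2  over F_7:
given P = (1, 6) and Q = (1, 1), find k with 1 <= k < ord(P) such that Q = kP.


Enumerate multiples of P until we hit Q = (1, 1):
  1P = (1, 6)
  2P = (0, 4)
  3P = (3, 4)
  4P = (4, 4)
  5P = (4, 3)
  6P = (3, 3)
  7P = (0, 3)
  8P = (1, 1)
Match found at i = 8.

k = 8


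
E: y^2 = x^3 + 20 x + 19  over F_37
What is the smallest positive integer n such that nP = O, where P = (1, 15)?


Compute successive multiples of P until we hit O:
  1P = (1, 15)
  2P = (2, 20)
  3P = (22, 28)
  4P = (7, 13)
  5P = (25, 30)
  6P = (27, 15)
  7P = (9, 22)
  8P = (11, 4)
  ... (continuing to 31P)
  31P = O

ord(P) = 31


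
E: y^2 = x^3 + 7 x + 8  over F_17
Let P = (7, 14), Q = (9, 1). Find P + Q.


P != Q, so use the chord formula.
s = (y2 - y1) / (x2 - x1) = (4) / (2) mod 17 = 2
x3 = s^2 - x1 - x2 mod 17 = 2^2 - 7 - 9 = 5
y3 = s (x1 - x3) - y1 mod 17 = 2 * (7 - 5) - 14 = 7

P + Q = (5, 7)


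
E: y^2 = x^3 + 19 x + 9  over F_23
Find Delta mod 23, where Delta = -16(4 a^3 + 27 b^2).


4 a^3 + 27 b^2 = 4*19^3 + 27*9^2 = 27436 + 2187 = 29623
Delta = -16 * (29623) = -473968
Delta mod 23 = 16

Delta = 16 (mod 23)


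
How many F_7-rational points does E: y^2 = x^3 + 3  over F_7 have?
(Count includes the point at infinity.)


For each x in F_7, count y with y^2 = x^3 + 0 x + 3 mod 7:
  x = 1: RHS = 4, y in [2, 5]  -> 2 point(s)
  x = 2: RHS = 4, y in [2, 5]  -> 2 point(s)
  x = 3: RHS = 2, y in [3, 4]  -> 2 point(s)
  x = 4: RHS = 4, y in [2, 5]  -> 2 point(s)
  x = 5: RHS = 2, y in [3, 4]  -> 2 point(s)
  x = 6: RHS = 2, y in [3, 4]  -> 2 point(s)
Affine points: 12. Add the point at infinity: total = 13.

#E(F_7) = 13


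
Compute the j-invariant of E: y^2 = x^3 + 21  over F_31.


Delta = -16(4 a^3 + 27 b^2) mod 31 = 14
-1728 * (4 a)^3 = -1728 * (4*0)^3 mod 31 = 0
j = 0 * 14^(-1) mod 31 = 0

j = 0 (mod 31)


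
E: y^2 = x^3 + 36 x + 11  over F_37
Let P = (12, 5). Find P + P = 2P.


Doubling: s = (3 x1^2 + a) / (2 y1)
s = (3*12^2 + 36) / (2*5) mod 37 = 32
x3 = s^2 - 2 x1 mod 37 = 32^2 - 2*12 = 1
y3 = s (x1 - x3) - y1 mod 37 = 32 * (12 - 1) - 5 = 14

2P = (1, 14)


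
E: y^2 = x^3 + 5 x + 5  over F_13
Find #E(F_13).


For each x in F_13, count y with y^2 = x^3 + 5 x + 5 mod 13:
  x = 2: RHS = 10, y in [6, 7]  -> 2 point(s)
  x = 5: RHS = 12, y in [5, 8]  -> 2 point(s)
  x = 6: RHS = 4, y in [2, 11]  -> 2 point(s)
  x = 9: RHS = 12, y in [5, 8]  -> 2 point(s)
  x = 11: RHS = 0, y in [0]  -> 1 point(s)
  x = 12: RHS = 12, y in [5, 8]  -> 2 point(s)
Affine points: 11. Add the point at infinity: total = 12.

#E(F_13) = 12


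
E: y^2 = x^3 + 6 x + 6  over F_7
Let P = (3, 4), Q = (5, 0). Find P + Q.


P != Q, so use the chord formula.
s = (y2 - y1) / (x2 - x1) = (3) / (2) mod 7 = 5
x3 = s^2 - x1 - x2 mod 7 = 5^2 - 3 - 5 = 3
y3 = s (x1 - x3) - y1 mod 7 = 5 * (3 - 3) - 4 = 3

P + Q = (3, 3)


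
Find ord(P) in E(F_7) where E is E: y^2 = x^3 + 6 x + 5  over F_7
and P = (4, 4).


Compute successive multiples of P until we hit O:
  1P = (4, 4)
  2P = (3, 1)
  3P = (2, 2)
  4P = (2, 5)
  5P = (3, 6)
  6P = (4, 3)
  7P = O

ord(P) = 7


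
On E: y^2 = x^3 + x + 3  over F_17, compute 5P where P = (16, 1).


k = 5 = 101_2 (binary, LSB first: 101)
Double-and-add from P = (16, 1):
  bit 0 = 1: acc = O + (16, 1) = (16, 1)
  bit 1 = 0: acc unchanged = (16, 1)
  bit 2 = 1: acc = (16, 1) + (7, 9) = (12, 3)

5P = (12, 3)


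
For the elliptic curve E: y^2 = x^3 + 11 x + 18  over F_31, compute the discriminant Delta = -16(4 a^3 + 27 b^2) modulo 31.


4 a^3 + 27 b^2 = 4*11^3 + 27*18^2 = 5324 + 8748 = 14072
Delta = -16 * (14072) = -225152
Delta mod 31 = 1

Delta = 1 (mod 31)


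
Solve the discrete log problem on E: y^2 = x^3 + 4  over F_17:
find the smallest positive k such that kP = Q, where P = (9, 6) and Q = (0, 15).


Enumerate multiples of P until we hit Q = (0, 15):
  1P = (9, 6)
  2P = (0, 2)
  3P = (4, 0)
  4P = (0, 15)
Match found at i = 4.

k = 4


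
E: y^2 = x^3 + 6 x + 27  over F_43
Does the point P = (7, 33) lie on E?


Check whether y^2 = x^3 + 6 x + 27 (mod 43) for (x, y) = (7, 33).
LHS: y^2 = 33^2 mod 43 = 14
RHS: x^3 + 6 x + 27 = 7^3 + 6*7 + 27 mod 43 = 25
LHS != RHS

No, not on the curve


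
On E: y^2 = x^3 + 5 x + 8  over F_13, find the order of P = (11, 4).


Compute successive multiples of P until we hit O:
  1P = (11, 4)
  2P = (1, 1)
  3P = (2, 0)
  4P = (1, 12)
  5P = (11, 9)
  6P = O

ord(P) = 6


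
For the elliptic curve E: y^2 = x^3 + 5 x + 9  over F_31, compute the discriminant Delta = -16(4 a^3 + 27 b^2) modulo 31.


4 a^3 + 27 b^2 = 4*5^3 + 27*9^2 = 500 + 2187 = 2687
Delta = -16 * (2687) = -42992
Delta mod 31 = 5

Delta = 5 (mod 31)


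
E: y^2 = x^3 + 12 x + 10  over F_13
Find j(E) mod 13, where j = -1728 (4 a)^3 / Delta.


Delta = -16(4 a^3 + 27 b^2) mod 13 = 11
-1728 * (4 a)^3 = -1728 * (4*12)^3 mod 13 = 1
j = 1 * 11^(-1) mod 13 = 6

j = 6 (mod 13)


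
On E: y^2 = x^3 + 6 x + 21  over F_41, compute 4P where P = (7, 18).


k = 4 = 100_2 (binary, LSB first: 001)
Double-and-add from P = (7, 18):
  bit 0 = 0: acc unchanged = O
  bit 1 = 0: acc unchanged = O
  bit 2 = 1: acc = O + (22, 10) = (22, 10)

4P = (22, 10)


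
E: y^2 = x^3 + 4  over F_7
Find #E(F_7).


For each x in F_7, count y with y^2 = x^3 + 0 x + 4 mod 7:
  x = 0: RHS = 4, y in [2, 5]  -> 2 point(s)
Affine points: 2. Add the point at infinity: total = 3.

#E(F_7) = 3


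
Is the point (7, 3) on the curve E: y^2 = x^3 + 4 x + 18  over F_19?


Check whether y^2 = x^3 + 4 x + 18 (mod 19) for (x, y) = (7, 3).
LHS: y^2 = 3^2 mod 19 = 9
RHS: x^3 + 4 x + 18 = 7^3 + 4*7 + 18 mod 19 = 9
LHS = RHS

Yes, on the curve


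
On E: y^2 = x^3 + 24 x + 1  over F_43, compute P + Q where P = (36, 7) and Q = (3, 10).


P != Q, so use the chord formula.
s = (y2 - y1) / (x2 - x1) = (3) / (10) mod 43 = 39
x3 = s^2 - x1 - x2 mod 43 = 39^2 - 36 - 3 = 20
y3 = s (x1 - x3) - y1 mod 43 = 39 * (36 - 20) - 7 = 15

P + Q = (20, 15)


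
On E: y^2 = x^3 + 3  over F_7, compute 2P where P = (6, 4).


Doubling: s = (3 x1^2 + a) / (2 y1)
s = (3*6^2 + 0) / (2*4) mod 7 = 3
x3 = s^2 - 2 x1 mod 7 = 3^2 - 2*6 = 4
y3 = s (x1 - x3) - y1 mod 7 = 3 * (6 - 4) - 4 = 2

2P = (4, 2)


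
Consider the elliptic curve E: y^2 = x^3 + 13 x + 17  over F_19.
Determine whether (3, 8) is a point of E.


Check whether y^2 = x^3 + 13 x + 17 (mod 19) for (x, y) = (3, 8).
LHS: y^2 = 8^2 mod 19 = 7
RHS: x^3 + 13 x + 17 = 3^3 + 13*3 + 17 mod 19 = 7
LHS = RHS

Yes, on the curve


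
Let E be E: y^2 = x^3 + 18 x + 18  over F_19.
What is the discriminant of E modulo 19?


4 a^3 + 27 b^2 = 4*18^3 + 27*18^2 = 23328 + 8748 = 32076
Delta = -16 * (32076) = -513216
Delta mod 19 = 12

Delta = 12 (mod 19)


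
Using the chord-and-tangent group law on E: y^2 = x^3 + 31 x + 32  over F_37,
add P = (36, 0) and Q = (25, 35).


P != Q, so use the chord formula.
s = (y2 - y1) / (x2 - x1) = (35) / (26) mod 37 = 17
x3 = s^2 - x1 - x2 mod 37 = 17^2 - 36 - 25 = 6
y3 = s (x1 - x3) - y1 mod 37 = 17 * (36 - 6) - 0 = 29

P + Q = (6, 29)


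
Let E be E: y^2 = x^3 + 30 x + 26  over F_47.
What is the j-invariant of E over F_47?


Delta = -16(4 a^3 + 27 b^2) mod 47 = 28
-1728 * (4 a)^3 = -1728 * (4*30)^3 mod 47 = 25
j = 25 * 28^(-1) mod 47 = 16

j = 16 (mod 47)


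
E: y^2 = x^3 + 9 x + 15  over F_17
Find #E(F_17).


For each x in F_17, count y with y^2 = x^3 + 9 x + 15 mod 17:
  x = 0: RHS = 15, y in [7, 10]  -> 2 point(s)
  x = 1: RHS = 8, y in [5, 12]  -> 2 point(s)
  x = 3: RHS = 1, y in [1, 16]  -> 2 point(s)
  x = 4: RHS = 13, y in [8, 9]  -> 2 point(s)
  x = 5: RHS = 15, y in [7, 10]  -> 2 point(s)
  x = 6: RHS = 13, y in [8, 9]  -> 2 point(s)
  x = 7: RHS = 13, y in [8, 9]  -> 2 point(s)
  x = 8: RHS = 4, y in [2, 15]  -> 2 point(s)
  x = 9: RHS = 9, y in [3, 14]  -> 2 point(s)
  x = 10: RHS = 0, y in [0]  -> 1 point(s)
  x = 11: RHS = 0, y in [0]  -> 1 point(s)
  x = 12: RHS = 15, y in [7, 10]  -> 2 point(s)
  x = 13: RHS = 0, y in [0]  -> 1 point(s)
Affine points: 23. Add the point at infinity: total = 24.

#E(F_17) = 24


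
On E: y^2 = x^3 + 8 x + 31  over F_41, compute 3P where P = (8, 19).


k = 3 = 11_2 (binary, LSB first: 11)
Double-and-add from P = (8, 19):
  bit 0 = 1: acc = O + (8, 19) = (8, 19)
  bit 1 = 1: acc = (8, 19) + (5, 27) = (26, 29)

3P = (26, 29)


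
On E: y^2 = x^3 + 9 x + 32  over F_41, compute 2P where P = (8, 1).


Doubling: s = (3 x1^2 + a) / (2 y1)
s = (3*8^2 + 9) / (2*1) mod 41 = 39
x3 = s^2 - 2 x1 mod 41 = 39^2 - 2*8 = 29
y3 = s (x1 - x3) - y1 mod 41 = 39 * (8 - 29) - 1 = 0

2P = (29, 0)


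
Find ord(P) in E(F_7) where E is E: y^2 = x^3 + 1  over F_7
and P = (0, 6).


Compute successive multiples of P until we hit O:
  1P = (0, 6)
  2P = (0, 1)
  3P = O

ord(P) = 3


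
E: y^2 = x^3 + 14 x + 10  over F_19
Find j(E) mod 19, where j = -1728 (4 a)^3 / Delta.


Delta = -16(4 a^3 + 27 b^2) mod 19 = 7
-1728 * (4 a)^3 = -1728 * (4*14)^3 mod 19 = 18
j = 18 * 7^(-1) mod 19 = 8

j = 8 (mod 19)


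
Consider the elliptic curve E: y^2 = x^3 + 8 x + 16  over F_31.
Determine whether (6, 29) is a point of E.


Check whether y^2 = x^3 + 8 x + 16 (mod 31) for (x, y) = (6, 29).
LHS: y^2 = 29^2 mod 31 = 4
RHS: x^3 + 8 x + 16 = 6^3 + 8*6 + 16 mod 31 = 1
LHS != RHS

No, not on the curve


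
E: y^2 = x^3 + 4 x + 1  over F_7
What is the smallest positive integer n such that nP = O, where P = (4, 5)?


Compute successive multiples of P until we hit O:
  1P = (4, 5)
  2P = (0, 6)
  3P = (0, 1)
  4P = (4, 2)
  5P = O

ord(P) = 5


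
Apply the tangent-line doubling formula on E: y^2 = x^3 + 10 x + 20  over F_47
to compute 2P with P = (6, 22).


Doubling: s = (3 x1^2 + a) / (2 y1)
s = (3*6^2 + 10) / (2*22) mod 47 = 39
x3 = s^2 - 2 x1 mod 47 = 39^2 - 2*6 = 5
y3 = s (x1 - x3) - y1 mod 47 = 39 * (6 - 5) - 22 = 17

2P = (5, 17)


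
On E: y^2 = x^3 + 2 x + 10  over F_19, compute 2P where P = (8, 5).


k = 2 = 10_2 (binary, LSB first: 01)
Double-and-add from P = (8, 5):
  bit 0 = 0: acc unchanged = O
  bit 1 = 1: acc = O + (10, 17) = (10, 17)

2P = (10, 17)


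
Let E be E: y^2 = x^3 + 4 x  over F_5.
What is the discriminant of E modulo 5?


4 a^3 + 27 b^2 = 4*4^3 + 27*0^2 = 256 + 0 = 256
Delta = -16 * (256) = -4096
Delta mod 5 = 4

Delta = 4 (mod 5)


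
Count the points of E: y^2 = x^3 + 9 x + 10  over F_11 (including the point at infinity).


For each x in F_11, count y with y^2 = x^3 + 9 x + 10 mod 11:
  x = 1: RHS = 9, y in [3, 8]  -> 2 point(s)
  x = 2: RHS = 3, y in [5, 6]  -> 2 point(s)
  x = 3: RHS = 9, y in [3, 8]  -> 2 point(s)
  x = 4: RHS = 0, y in [0]  -> 1 point(s)
  x = 5: RHS = 4, y in [2, 9]  -> 2 point(s)
  x = 6: RHS = 5, y in [4, 7]  -> 2 point(s)
  x = 7: RHS = 9, y in [3, 8]  -> 2 point(s)
  x = 8: RHS = 0, y in [0]  -> 1 point(s)
  x = 10: RHS = 0, y in [0]  -> 1 point(s)
Affine points: 15. Add the point at infinity: total = 16.

#E(F_11) = 16


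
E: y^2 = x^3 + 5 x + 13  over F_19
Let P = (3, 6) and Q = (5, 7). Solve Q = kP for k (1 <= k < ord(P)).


Enumerate multiples of P until we hit Q = (5, 7):
  1P = (3, 6)
  2P = (18, 11)
  3P = (15, 9)
  4P = (7, 12)
  5P = (16, 3)
  6P = (5, 12)
  7P = (1, 0)
  8P = (5, 7)
Match found at i = 8.

k = 8


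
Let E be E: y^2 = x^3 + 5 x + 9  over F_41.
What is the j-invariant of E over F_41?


Delta = -16(4 a^3 + 27 b^2) mod 41 = 17
-1728 * (4 a)^3 = -1728 * (4*5)^3 mod 41 = 11
j = 11 * 17^(-1) mod 41 = 32

j = 32 (mod 41)


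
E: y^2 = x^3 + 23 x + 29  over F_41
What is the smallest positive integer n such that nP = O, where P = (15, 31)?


Compute successive multiples of P until we hit O:
  1P = (15, 31)
  2P = (15, 10)
  3P = O

ord(P) = 3


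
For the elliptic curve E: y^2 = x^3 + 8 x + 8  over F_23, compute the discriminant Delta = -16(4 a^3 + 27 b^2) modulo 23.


4 a^3 + 27 b^2 = 4*8^3 + 27*8^2 = 2048 + 1728 = 3776
Delta = -16 * (3776) = -60416
Delta mod 23 = 5

Delta = 5 (mod 23)
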